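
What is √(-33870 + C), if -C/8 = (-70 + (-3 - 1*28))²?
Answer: I*√115478 ≈ 339.82*I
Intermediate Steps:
C = -81608 (C = -8*(-70 + (-3 - 1*28))² = -8*(-70 + (-3 - 28))² = -8*(-70 - 31)² = -8*(-101)² = -8*10201 = -81608)
√(-33870 + C) = √(-33870 - 81608) = √(-115478) = I*√115478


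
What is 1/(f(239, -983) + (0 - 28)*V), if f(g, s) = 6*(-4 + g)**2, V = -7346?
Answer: 1/537038 ≈ 1.8621e-6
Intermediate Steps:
1/(f(239, -983) + (0 - 28)*V) = 1/(6*(-4 + 239)**2 + (0 - 28)*(-7346)) = 1/(6*235**2 - 28*(-7346)) = 1/(6*55225 + 205688) = 1/(331350 + 205688) = 1/537038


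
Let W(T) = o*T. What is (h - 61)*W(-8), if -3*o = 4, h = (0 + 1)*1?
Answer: -640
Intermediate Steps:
h = 1 (h = 1*1 = 1)
o = -4/3 (o = -1/3*4 = -4/3 ≈ -1.3333)
W(T) = -4*T/3
(h - 61)*W(-8) = (1 - 61)*(-4/3*(-8)) = -60*32/3 = -640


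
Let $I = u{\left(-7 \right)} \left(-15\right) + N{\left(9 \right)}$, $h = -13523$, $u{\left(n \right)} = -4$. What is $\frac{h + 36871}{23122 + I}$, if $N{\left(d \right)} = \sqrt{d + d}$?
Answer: $\frac{270626668}{268702553} - \frac{35022 \sqrt{2}}{268702553} \approx 1.007$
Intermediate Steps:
$N{\left(d \right)} = \sqrt{2} \sqrt{d}$ ($N{\left(d \right)} = \sqrt{2 d} = \sqrt{2} \sqrt{d}$)
$I = 60 + 3 \sqrt{2}$ ($I = \left(-4\right) \left(-15\right) + \sqrt{2} \sqrt{9} = 60 + \sqrt{2} \cdot 3 = 60 + 3 \sqrt{2} \approx 64.243$)
$\frac{h + 36871}{23122 + I} = \frac{-13523 + 36871}{23122 + \left(60 + 3 \sqrt{2}\right)} = \frac{23348}{23182 + 3 \sqrt{2}}$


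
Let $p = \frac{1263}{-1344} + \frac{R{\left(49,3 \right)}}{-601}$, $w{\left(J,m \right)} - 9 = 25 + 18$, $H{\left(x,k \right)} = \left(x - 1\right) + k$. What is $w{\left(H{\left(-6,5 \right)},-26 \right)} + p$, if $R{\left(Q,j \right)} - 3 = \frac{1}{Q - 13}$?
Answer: $\frac{123718667}{2423232} \approx 51.055$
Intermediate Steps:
$R{\left(Q,j \right)} = 3 + \frac{1}{-13 + Q}$ ($R{\left(Q,j \right)} = 3 + \frac{1}{Q - 13} = 3 + \frac{1}{-13 + Q}$)
$H{\left(x,k \right)} = -1 + k + x$ ($H{\left(x,k \right)} = \left(-1 + x\right) + k = -1 + k + x$)
$w{\left(J,m \right)} = 52$ ($w{\left(J,m \right)} = 9 + \left(25 + 18\right) = 9 + 43 = 52$)
$p = - \frac{2289397}{2423232}$ ($p = \frac{1263}{-1344} + \frac{\frac{1}{-13 + 49} \left(-38 + 3 \cdot 49\right)}{-601} = 1263 \left(- \frac{1}{1344}\right) + \frac{-38 + 147}{36} \left(- \frac{1}{601}\right) = - \frac{421}{448} + \frac{1}{36} \cdot 109 \left(- \frac{1}{601}\right) = - \frac{421}{448} + \frac{109}{36} \left(- \frac{1}{601}\right) = - \frac{421}{448} - \frac{109}{21636} = - \frac{2289397}{2423232} \approx -0.94477$)
$w{\left(H{\left(-6,5 \right)},-26 \right)} + p = 52 - \frac{2289397}{2423232} = \frac{123718667}{2423232}$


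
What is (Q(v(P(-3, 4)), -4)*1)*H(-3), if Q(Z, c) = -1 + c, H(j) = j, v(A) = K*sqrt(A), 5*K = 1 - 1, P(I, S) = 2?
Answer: 15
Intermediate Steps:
K = 0 (K = (1 - 1)/5 = (1/5)*0 = 0)
v(A) = 0 (v(A) = 0*sqrt(A) = 0)
(Q(v(P(-3, 4)), -4)*1)*H(-3) = ((-1 - 4)*1)*(-3) = -5*1*(-3) = -5*(-3) = 15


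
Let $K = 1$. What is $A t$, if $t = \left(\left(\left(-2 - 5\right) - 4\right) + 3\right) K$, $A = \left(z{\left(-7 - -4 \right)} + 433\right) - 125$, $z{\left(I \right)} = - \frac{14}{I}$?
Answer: $- \frac{7504}{3} \approx -2501.3$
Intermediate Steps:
$A = \frac{938}{3}$ ($A = \left(- \frac{14}{-7 - -4} + 433\right) - 125 = \left(- \frac{14}{-7 + 4} + 433\right) - 125 = \left(- \frac{14}{-3} + 433\right) - 125 = \left(\left(-14\right) \left(- \frac{1}{3}\right) + 433\right) - 125 = \left(\frac{14}{3} + 433\right) - 125 = \frac{1313}{3} - 125 = \frac{938}{3} \approx 312.67$)
$t = -8$ ($t = \left(\left(\left(-2 - 5\right) - 4\right) + 3\right) 1 = \left(\left(-7 - 4\right) + 3\right) 1 = \left(-11 + 3\right) 1 = \left(-8\right) 1 = -8$)
$A t = \frac{938}{3} \left(-8\right) = - \frac{7504}{3}$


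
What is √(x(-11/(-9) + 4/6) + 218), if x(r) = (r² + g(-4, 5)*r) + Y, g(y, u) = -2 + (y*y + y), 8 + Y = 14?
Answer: √19963/9 ≈ 15.699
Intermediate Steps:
Y = 6 (Y = -8 + 14 = 6)
g(y, u) = -2 + y + y² (g(y, u) = -2 + (y² + y) = -2 + (y + y²) = -2 + y + y²)
x(r) = 6 + r² + 10*r (x(r) = (r² + (-2 - 4 + (-4)²)*r) + 6 = (r² + (-2 - 4 + 16)*r) + 6 = (r² + 10*r) + 6 = 6 + r² + 10*r)
√(x(-11/(-9) + 4/6) + 218) = √((6 + (-11/(-9) + 4/6)² + 10*(-11/(-9) + 4/6)) + 218) = √((6 + (-11*(-⅑) + 4*(⅙))² + 10*(-11*(-⅑) + 4*(⅙))) + 218) = √((6 + (11/9 + ⅔)² + 10*(11/9 + ⅔)) + 218) = √((6 + (17/9)² + 10*(17/9)) + 218) = √((6 + 289/81 + 170/9) + 218) = √(2305/81 + 218) = √(19963/81) = √19963/9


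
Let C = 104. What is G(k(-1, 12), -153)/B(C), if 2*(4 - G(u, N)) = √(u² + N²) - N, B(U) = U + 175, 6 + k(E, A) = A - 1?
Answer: -145/558 - √23434/558 ≈ -0.53420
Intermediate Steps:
k(E, A) = -7 + A (k(E, A) = -6 + (A - 1) = -6 + (-1 + A) = -7 + A)
B(U) = 175 + U
G(u, N) = 4 + N/2 - √(N² + u²)/2 (G(u, N) = 4 - (√(u² + N²) - N)/2 = 4 - (√(N² + u²) - N)/2 = 4 + (N/2 - √(N² + u²)/2) = 4 + N/2 - √(N² + u²)/2)
G(k(-1, 12), -153)/B(C) = (4 + (½)*(-153) - √((-153)² + (-7 + 12)²)/2)/(175 + 104) = (4 - 153/2 - √(23409 + 5²)/2)/279 = (4 - 153/2 - √(23409 + 25)/2)*(1/279) = (4 - 153/2 - √23434/2)*(1/279) = (-145/2 - √23434/2)*(1/279) = -145/558 - √23434/558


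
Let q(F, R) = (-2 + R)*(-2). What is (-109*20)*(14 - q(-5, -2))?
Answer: -13080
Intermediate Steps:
q(F, R) = 4 - 2*R
(-109*20)*(14 - q(-5, -2)) = (-109*20)*(14 - (4 - 2*(-2))) = -2180*(14 - (4 + 4)) = -2180*(14 - 1*8) = -2180*(14 - 8) = -2180*6 = -13080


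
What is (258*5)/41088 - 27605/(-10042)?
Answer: 95599035/34383808 ≈ 2.7803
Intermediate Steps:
(258*5)/41088 - 27605/(-10042) = 1290*(1/41088) - 27605*(-1/10042) = 215/6848 + 27605/10042 = 95599035/34383808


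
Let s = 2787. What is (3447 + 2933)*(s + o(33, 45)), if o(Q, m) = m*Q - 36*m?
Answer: 16919760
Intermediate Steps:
o(Q, m) = -36*m + Q*m (o(Q, m) = Q*m - 36*m = -36*m + Q*m)
(3447 + 2933)*(s + o(33, 45)) = (3447 + 2933)*(2787 + 45*(-36 + 33)) = 6380*(2787 + 45*(-3)) = 6380*(2787 - 135) = 6380*2652 = 16919760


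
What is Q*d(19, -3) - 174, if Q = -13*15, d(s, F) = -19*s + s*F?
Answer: 81336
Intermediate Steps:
d(s, F) = -19*s + F*s
Q = -195
Q*d(19, -3) - 174 = -3705*(-19 - 3) - 174 = -3705*(-22) - 174 = -195*(-418) - 174 = 81510 - 174 = 81336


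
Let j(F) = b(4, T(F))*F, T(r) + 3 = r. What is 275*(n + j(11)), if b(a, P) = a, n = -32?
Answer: 3300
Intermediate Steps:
T(r) = -3 + r
j(F) = 4*F
275*(n + j(11)) = 275*(-32 + 4*11) = 275*(-32 + 44) = 275*12 = 3300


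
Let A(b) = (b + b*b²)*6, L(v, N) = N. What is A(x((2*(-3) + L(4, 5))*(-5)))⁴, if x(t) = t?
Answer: 370150560000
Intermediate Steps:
A(b) = 6*b + 6*b³ (A(b) = (b + b³)*6 = 6*b + 6*b³)
A(x((2*(-3) + L(4, 5))*(-5)))⁴ = (6*((2*(-3) + 5)*(-5))*(1 + ((2*(-3) + 5)*(-5))²))⁴ = (6*((-6 + 5)*(-5))*(1 + ((-6 + 5)*(-5))²))⁴ = (6*(-1*(-5))*(1 + (-1*(-5))²))⁴ = (6*5*(1 + 5²))⁴ = (6*5*(1 + 25))⁴ = (6*5*26)⁴ = 780⁴ = 370150560000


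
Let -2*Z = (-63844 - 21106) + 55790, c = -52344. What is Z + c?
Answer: -37764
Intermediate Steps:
Z = 14580 (Z = -((-63844 - 21106) + 55790)/2 = -(-84950 + 55790)/2 = -1/2*(-29160) = 14580)
Z + c = 14580 - 52344 = -37764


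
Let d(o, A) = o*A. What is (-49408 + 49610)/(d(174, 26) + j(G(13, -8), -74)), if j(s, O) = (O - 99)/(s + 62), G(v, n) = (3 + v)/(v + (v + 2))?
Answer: 88476/1980301 ≈ 0.044678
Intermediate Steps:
d(o, A) = A*o
G(v, n) = (3 + v)/(2 + 2*v) (G(v, n) = (3 + v)/(v + (2 + v)) = (3 + v)/(2 + 2*v))
j(s, O) = (-99 + O)/(62 + s)
(-49408 + 49610)/(d(174, 26) + j(G(13, -8), -74)) = (-49408 + 49610)/(26*174 + (-99 - 74)/(62 + (3 + 13)/(2*(1 + 13)))) = 202/(4524 - 173/(62 + (1/2)*16/14)) = 202/(4524 - 173/(62 + (1/2)*(1/14)*16)) = 202/(4524 - 173/(62 + 4/7)) = 202/(4524 - 173/(438/7)) = 202/(4524 + (7/438)*(-173)) = 202/(4524 - 1211/438) = 202/(1980301/438) = 202*(438/1980301) = 88476/1980301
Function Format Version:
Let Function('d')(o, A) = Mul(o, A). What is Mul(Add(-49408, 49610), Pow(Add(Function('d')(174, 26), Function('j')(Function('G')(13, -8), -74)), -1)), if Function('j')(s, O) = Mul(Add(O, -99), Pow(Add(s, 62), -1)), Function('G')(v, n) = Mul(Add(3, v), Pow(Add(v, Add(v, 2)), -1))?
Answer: Rational(88476, 1980301) ≈ 0.044678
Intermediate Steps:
Function('d')(o, A) = Mul(A, o)
Function('G')(v, n) = Mul(Pow(Add(2, Mul(2, v)), -1), Add(3, v)) (Function('G')(v, n) = Mul(Add(3, v), Pow(Add(v, Add(2, v)), -1)) = Mul(Add(3, v), Pow(Add(2, Mul(2, v)), -1)) = Mul(Pow(Add(2, Mul(2, v)), -1), Add(3, v)))
Function('j')(s, O) = Mul(Pow(Add(62, s), -1), Add(-99, O)) (Function('j')(s, O) = Mul(Add(-99, O), Pow(Add(62, s), -1)) = Mul(Pow(Add(62, s), -1), Add(-99, O)))
Mul(Add(-49408, 49610), Pow(Add(Function('d')(174, 26), Function('j')(Function('G')(13, -8), -74)), -1)) = Mul(Add(-49408, 49610), Pow(Add(Mul(26, 174), Mul(Pow(Add(62, Mul(Rational(1, 2), Pow(Add(1, 13), -1), Add(3, 13))), -1), Add(-99, -74))), -1)) = Mul(202, Pow(Add(4524, Mul(Pow(Add(62, Mul(Rational(1, 2), Pow(14, -1), 16)), -1), -173)), -1)) = Mul(202, Pow(Add(4524, Mul(Pow(Add(62, Mul(Rational(1, 2), Rational(1, 14), 16)), -1), -173)), -1)) = Mul(202, Pow(Add(4524, Mul(Pow(Add(62, Rational(4, 7)), -1), -173)), -1)) = Mul(202, Pow(Add(4524, Mul(Pow(Rational(438, 7), -1), -173)), -1)) = Mul(202, Pow(Add(4524, Mul(Rational(7, 438), -173)), -1)) = Mul(202, Pow(Add(4524, Rational(-1211, 438)), -1)) = Mul(202, Pow(Rational(1980301, 438), -1)) = Mul(202, Rational(438, 1980301)) = Rational(88476, 1980301)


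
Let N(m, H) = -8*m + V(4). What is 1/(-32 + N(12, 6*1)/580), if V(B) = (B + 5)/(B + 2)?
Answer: -1160/37309 ≈ -0.031092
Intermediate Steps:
V(B) = (5 + B)/(2 + B)
N(m, H) = 3/2 - 8*m (N(m, H) = -8*m + (5 + 4)/(2 + 4) = -8*m + 9/6 = -8*m + (⅙)*9 = -8*m + 3/2 = 3/2 - 8*m)
1/(-32 + N(12, 6*1)/580) = 1/(-32 + (3/2 - 8*12)/580) = 1/(-32 + (3/2 - 96)*(1/580)) = 1/(-32 - 189/2*1/580) = 1/(-32 - 189/1160) = 1/(-37309/1160) = -1160/37309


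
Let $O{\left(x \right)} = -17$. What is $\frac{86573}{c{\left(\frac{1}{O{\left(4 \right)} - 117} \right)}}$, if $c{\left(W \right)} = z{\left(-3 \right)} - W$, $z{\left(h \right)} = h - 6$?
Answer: $- \frac{11600782}{1205} \approx -9627.2$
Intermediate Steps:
$z{\left(h \right)} = -6 + h$ ($z{\left(h \right)} = h - 6 = -6 + h$)
$c{\left(W \right)} = -9 - W$ ($c{\left(W \right)} = \left(-6 - 3\right) - W = -9 - W$)
$\frac{86573}{c{\left(\frac{1}{O{\left(4 \right)} - 117} \right)}} = \frac{86573}{-9 - \frac{1}{-17 - 117}} = \frac{86573}{-9 - \frac{1}{-134}} = \frac{86573}{-9 - - \frac{1}{134}} = \frac{86573}{-9 + \frac{1}{134}} = \frac{86573}{- \frac{1205}{134}} = 86573 \left(- \frac{134}{1205}\right) = - \frac{11600782}{1205}$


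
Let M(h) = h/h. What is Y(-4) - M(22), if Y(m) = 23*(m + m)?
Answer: -185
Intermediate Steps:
M(h) = 1
Y(m) = 46*m (Y(m) = 23*(2*m) = 46*m)
Y(-4) - M(22) = 46*(-4) - 1*1 = -184 - 1 = -185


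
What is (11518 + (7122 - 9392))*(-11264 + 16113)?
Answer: 44843552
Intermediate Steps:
(11518 + (7122 - 9392))*(-11264 + 16113) = (11518 - 2270)*4849 = 9248*4849 = 44843552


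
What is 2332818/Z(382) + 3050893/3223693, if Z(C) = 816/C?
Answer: 14082122104189/12894772 ≈ 1.0921e+6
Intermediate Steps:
2332818/Z(382) + 3050893/3223693 = 2332818/((816/382)) + 3050893/3223693 = 2332818/((816*(1/382))) + 3050893*(1/3223693) = 2332818/(408/191) + 3050893/3223693 = 2332818*(191/408) + 3050893/3223693 = 74261373/68 + 3050893/3223693 = 14082122104189/12894772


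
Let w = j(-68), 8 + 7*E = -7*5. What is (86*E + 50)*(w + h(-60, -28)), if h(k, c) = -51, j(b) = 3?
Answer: 160704/7 ≈ 22958.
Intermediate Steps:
E = -43/7 (E = -8/7 + (-7*5)/7 = -8/7 + (⅐)*(-35) = -8/7 - 5 = -43/7 ≈ -6.1429)
w = 3
(86*E + 50)*(w + h(-60, -28)) = (86*(-43/7) + 50)*(3 - 51) = (-3698/7 + 50)*(-48) = -3348/7*(-48) = 160704/7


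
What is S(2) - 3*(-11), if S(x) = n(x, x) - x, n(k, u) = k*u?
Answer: 35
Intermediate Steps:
S(x) = x**2 - x (S(x) = x*x - x = x**2 - x)
S(2) - 3*(-11) = 2*(-1 + 2) - 3*(-11) = 2*1 + 33 = 2 + 33 = 35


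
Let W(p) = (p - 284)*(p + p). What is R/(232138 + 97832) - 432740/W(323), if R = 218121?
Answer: -1346038013/81502590 ≈ -16.515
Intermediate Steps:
W(p) = 2*p*(-284 + p) (W(p) = (-284 + p)*(2*p) = 2*p*(-284 + p))
R/(232138 + 97832) - 432740/W(323) = 218121/(232138 + 97832) - 432740*1/(646*(-284 + 323)) = 218121/329970 - 432740/(2*323*39) = 218121*(1/329970) - 432740/25194 = 72707/109990 - 432740*1/25194 = 72707/109990 - 216370/12597 = -1346038013/81502590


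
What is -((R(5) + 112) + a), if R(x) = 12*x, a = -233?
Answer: 61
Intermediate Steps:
-((R(5) + 112) + a) = -((12*5 + 112) - 233) = -((60 + 112) - 233) = -(172 - 233) = -1*(-61) = 61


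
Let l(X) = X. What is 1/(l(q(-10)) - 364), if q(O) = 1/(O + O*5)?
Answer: -60/21841 ≈ -0.0027471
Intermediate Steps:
q(O) = 1/(6*O) (q(O) = 1/(O + 5*O) = 1/(6*O))
1/(l(q(-10)) - 364) = 1/((1/6)/(-10) - 364) = 1/((1/6)*(-1/10) - 364) = 1/(-1/60 - 364) = 1/(-21841/60) = -60/21841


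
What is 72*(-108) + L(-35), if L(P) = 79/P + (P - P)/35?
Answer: -272239/35 ≈ -7778.3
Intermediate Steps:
L(P) = 79/P (L(P) = 79/P + 0*(1/35) = 79/P + 0 = 79/P)
72*(-108) + L(-35) = 72*(-108) + 79/(-35) = -7776 + 79*(-1/35) = -7776 - 79/35 = -272239/35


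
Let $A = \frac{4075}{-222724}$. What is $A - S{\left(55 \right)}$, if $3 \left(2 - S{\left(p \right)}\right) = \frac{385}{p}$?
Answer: $\frac{210499}{668172} \approx 0.31504$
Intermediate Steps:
$S{\left(p \right)} = 2 - \frac{385}{3 p}$ ($S{\left(p \right)} = 2 - \frac{385 \frac{1}{p}}{3} = 2 - \frac{385}{3 p}$)
$A = - \frac{4075}{222724}$ ($A = 4075 \left(- \frac{1}{222724}\right) = - \frac{4075}{222724} \approx -0.018296$)
$A - S{\left(55 \right)} = - \frac{4075}{222724} - \left(2 - \frac{385}{3 \cdot 55}\right) = - \frac{4075}{222724} - \left(2 - \frac{7}{3}\right) = - \frac{4075}{222724} - - \frac{1}{3} = - \frac{4075}{222724} + \frac{1}{3} = \frac{210499}{668172}$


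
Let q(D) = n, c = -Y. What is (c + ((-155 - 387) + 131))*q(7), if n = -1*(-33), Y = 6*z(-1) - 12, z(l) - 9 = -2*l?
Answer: -15345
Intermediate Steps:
z(l) = 9 - 2*l
Y = 54 (Y = 6*(9 - 2*(-1)) - 12 = 6*(9 + 2) - 12 = 6*11 - 12 = 66 - 12 = 54)
n = 33
c = -54 (c = -1*54 = -54)
q(D) = 33
(c + ((-155 - 387) + 131))*q(7) = (-54 + ((-155 - 387) + 131))*33 = (-54 + (-542 + 131))*33 = (-54 - 411)*33 = -465*33 = -15345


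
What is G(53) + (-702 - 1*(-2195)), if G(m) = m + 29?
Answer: 1575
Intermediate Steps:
G(m) = 29 + m
G(53) + (-702 - 1*(-2195)) = (29 + 53) + (-702 - 1*(-2195)) = 82 + (-702 + 2195) = 82 + 1493 = 1575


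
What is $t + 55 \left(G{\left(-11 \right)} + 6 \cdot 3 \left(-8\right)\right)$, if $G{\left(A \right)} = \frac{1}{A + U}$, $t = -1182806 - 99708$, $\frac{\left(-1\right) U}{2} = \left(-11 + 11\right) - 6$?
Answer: $-1290379$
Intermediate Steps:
$U = 12$ ($U = - 2 \left(\left(-11 + 11\right) - 6\right) = - 2 \left(0 - 6\right) = \left(-2\right) \left(-6\right) = 12$)
$t = -1282514$ ($t = -1182806 - 99708 = -1282514$)
$G{\left(A \right)} = \frac{1}{12 + A}$ ($G{\left(A \right)} = \frac{1}{A + 12} = \frac{1}{12 + A}$)
$t + 55 \left(G{\left(-11 \right)} + 6 \cdot 3 \left(-8\right)\right) = -1282514 + 55 \left(\frac{1}{12 - 11} + 6 \cdot 3 \left(-8\right)\right) = -1282514 + 55 \left(1^{-1} + 18 \left(-8\right)\right) = -1282514 + 55 \left(1 - 144\right) = -1282514 + 55 \left(-143\right) = -1282514 - 7865 = -1290379$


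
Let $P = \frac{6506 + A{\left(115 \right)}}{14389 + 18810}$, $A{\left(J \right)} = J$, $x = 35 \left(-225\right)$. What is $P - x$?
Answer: $\frac{261448746}{33199} \approx 7875.2$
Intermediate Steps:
$x = -7875$
$P = \frac{6621}{33199}$ ($P = \frac{6506 + 115}{14389 + 18810} = \frac{6621}{33199} \approx 0.19943$)
$P - x = \frac{6621}{33199} - -7875 = \frac{6621}{33199} + 7875 = \frac{261448746}{33199}$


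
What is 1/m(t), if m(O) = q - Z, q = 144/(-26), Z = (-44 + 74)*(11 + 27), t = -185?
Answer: -13/14892 ≈ -0.00087295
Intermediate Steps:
Z = 1140 (Z = 30*38 = 1140)
q = -72/13 (q = 144*(-1/26) = -72/13 ≈ -5.5385)
m(O) = -14892/13 (m(O) = -72/13 - 1*1140 = -72/13 - 1140 = -14892/13)
1/m(t) = 1/(-14892/13) = -13/14892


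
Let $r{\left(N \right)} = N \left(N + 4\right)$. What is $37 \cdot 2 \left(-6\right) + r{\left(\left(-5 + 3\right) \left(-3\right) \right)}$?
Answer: $-384$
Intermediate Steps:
$r{\left(N \right)} = N \left(4 + N\right)$
$37 \cdot 2 \left(-6\right) + r{\left(\left(-5 + 3\right) \left(-3\right) \right)} = 37 \cdot 2 \left(-6\right) + \left(-5 + 3\right) \left(-3\right) \left(4 + \left(-5 + 3\right) \left(-3\right)\right) = 74 \left(-6\right) + \left(-2\right) \left(-3\right) \left(4 - -6\right) = -444 + 6 \left(4 + 6\right) = -444 + 6 \cdot 10 = -444 + 60 = -384$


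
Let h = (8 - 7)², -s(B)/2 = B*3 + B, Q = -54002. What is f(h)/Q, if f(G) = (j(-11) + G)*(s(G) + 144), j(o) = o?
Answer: 680/27001 ≈ 0.025184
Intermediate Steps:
s(B) = -8*B (s(B) = -2*(B*3 + B) = -2*(3*B + B) = -8*B)
h = 1 (h = 1² = 1)
f(G) = (-11 + G)*(144 - 8*G) (f(G) = (-11 + G)*(-8*G + 144) = (-11 + G)*(144 - 8*G))
f(h)/Q = (-1584 - 8*1² + 232*1)/(-54002) = (-1584 - 8*1 + 232)*(-1/54002) = (-1584 - 8 + 232)*(-1/54002) = -1360*(-1/54002) = 680/27001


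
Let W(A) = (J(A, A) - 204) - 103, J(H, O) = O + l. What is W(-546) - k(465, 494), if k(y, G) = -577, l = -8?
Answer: -284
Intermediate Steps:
J(H, O) = -8 + O (J(H, O) = O - 8 = -8 + O)
W(A) = -315 + A (W(A) = ((-8 + A) - 204) - 103 = (-212 + A) - 103 = -315 + A)
W(-546) - k(465, 494) = (-315 - 546) - 1*(-577) = -861 + 577 = -284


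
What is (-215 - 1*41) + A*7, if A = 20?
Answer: -116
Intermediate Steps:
(-215 - 1*41) + A*7 = (-215 - 1*41) + 20*7 = (-215 - 41) + 140 = -256 + 140 = -116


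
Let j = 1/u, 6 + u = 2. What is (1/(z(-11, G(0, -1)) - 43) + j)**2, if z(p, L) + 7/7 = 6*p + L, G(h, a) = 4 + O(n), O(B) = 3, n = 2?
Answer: 11449/169744 ≈ 0.067449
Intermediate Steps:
u = -4 (u = -6 + 2 = -4)
G(h, a) = 7 (G(h, a) = 4 + 3 = 7)
z(p, L) = -1 + L + 6*p (z(p, L) = -1 + (6*p + L) = -1 + (L + 6*p) = -1 + L + 6*p)
j = -1/4 (j = 1/(-4) = -1/4 ≈ -0.25000)
(1/(z(-11, G(0, -1)) - 43) + j)**2 = (1/((-1 + 7 + 6*(-11)) - 43) - 1/4)**2 = (1/((-1 + 7 - 66) - 43) - 1/4)**2 = (1/(-60 - 43) - 1/4)**2 = (1/(-103) - 1/4)**2 = (-1/103 - 1/4)**2 = (-107/412)**2 = 11449/169744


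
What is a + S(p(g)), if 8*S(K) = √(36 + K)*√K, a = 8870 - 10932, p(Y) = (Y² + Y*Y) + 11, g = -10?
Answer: -2062 + √52117/8 ≈ -2033.5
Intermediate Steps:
p(Y) = 11 + 2*Y² (p(Y) = (Y² + Y²) + 11 = 2*Y² + 11 = 11 + 2*Y²)
a = -2062
S(K) = √K*√(36 + K)/8 (S(K) = (√(36 + K)*√K)/8 = (√K*√(36 + K))/8 = √K*√(36 + K)/8)
a + S(p(g)) = -2062 + √(11 + 2*(-10)²)*√(36 + (11 + 2*(-10)²))/8 = -2062 + √(11 + 2*100)*√(36 + (11 + 2*100))/8 = -2062 + √(11 + 200)*√(36 + (11 + 200))/8 = -2062 + √211*√(36 + 211)/8 = -2062 + √211*√247/8 = -2062 + √52117/8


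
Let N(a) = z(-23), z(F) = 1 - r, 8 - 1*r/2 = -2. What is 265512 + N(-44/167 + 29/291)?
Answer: 265493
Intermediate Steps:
r = 20 (r = 16 - 2*(-2) = 16 + 4 = 20)
z(F) = -19 (z(F) = 1 - 1*20 = 1 - 20 = -19)
N(a) = -19
265512 + N(-44/167 + 29/291) = 265512 - 19 = 265493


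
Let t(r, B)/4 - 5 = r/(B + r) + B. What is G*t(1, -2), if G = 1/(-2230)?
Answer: -4/1115 ≈ -0.0035874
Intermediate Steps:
t(r, B) = 20 + 4*B + 4*r/(B + r) (t(r, B) = 20 + 4*(r/(B + r) + B) = 20 + 4*(B + r/(B + r)) = 20 + (4*B + 4*r/(B + r)) = 20 + 4*B + 4*r/(B + r))
G = -1/2230 ≈ -0.00044843
G*t(1, -2) = -2*((-2)² + 5*(-2) + 6*1 - 2*1)/(1115*(-2 + 1)) = -2*(4 - 10 + 6 - 2)/(1115*(-1)) = -2*(-1)*(-2)/1115 = -1/2230*8 = -4/1115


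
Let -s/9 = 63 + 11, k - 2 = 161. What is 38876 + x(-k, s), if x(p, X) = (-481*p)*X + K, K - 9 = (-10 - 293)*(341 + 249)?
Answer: -52356283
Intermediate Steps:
k = 163 (k = 2 + 161 = 163)
K = -178761 (K = 9 + (-10 - 293)*(341 + 249) = 9 - 303*590 = 9 - 178770 = -178761)
s = -666 (s = -9*(63 + 11) = -9*74 = -666)
x(p, X) = -178761 - 481*X*p (x(p, X) = (-481*p)*X - 178761 = -481*X*p - 178761 = -178761 - 481*X*p)
38876 + x(-k, s) = 38876 + (-178761 - 481*(-666)*(-1*163)) = 38876 + (-178761 - 481*(-666)*(-163)) = 38876 + (-178761 - 52216398) = 38876 - 52395159 = -52356283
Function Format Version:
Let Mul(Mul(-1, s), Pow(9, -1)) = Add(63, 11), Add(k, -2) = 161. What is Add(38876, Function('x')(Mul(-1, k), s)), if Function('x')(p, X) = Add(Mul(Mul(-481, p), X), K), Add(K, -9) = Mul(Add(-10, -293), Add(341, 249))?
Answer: -52356283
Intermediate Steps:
k = 163 (k = Add(2, 161) = 163)
K = -178761 (K = Add(9, Mul(Add(-10, -293), Add(341, 249))) = Add(9, Mul(-303, 590)) = Add(9, -178770) = -178761)
s = -666 (s = Mul(-9, Add(63, 11)) = Mul(-9, 74) = -666)
Function('x')(p, X) = Add(-178761, Mul(-481, X, p)) (Function('x')(p, X) = Add(Mul(Mul(-481, p), X), -178761) = Add(Mul(-481, X, p), -178761) = Add(-178761, Mul(-481, X, p)))
Add(38876, Function('x')(Mul(-1, k), s)) = Add(38876, Add(-178761, Mul(-481, -666, Mul(-1, 163)))) = Add(38876, Add(-178761, Mul(-481, -666, -163))) = Add(38876, Add(-178761, -52216398)) = Add(38876, -52395159) = -52356283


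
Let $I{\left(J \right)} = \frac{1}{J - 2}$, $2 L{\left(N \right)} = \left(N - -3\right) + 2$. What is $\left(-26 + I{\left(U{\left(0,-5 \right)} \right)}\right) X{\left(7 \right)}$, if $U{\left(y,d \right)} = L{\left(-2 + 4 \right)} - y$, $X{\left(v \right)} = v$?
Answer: $- \frac{532}{3} \approx -177.33$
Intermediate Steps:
$L{\left(N \right)} = \frac{5}{2} + \frac{N}{2}$ ($L{\left(N \right)} = \frac{\left(N - -3\right) + 2}{2} = \frac{\left(N + 3\right) + 2}{2} = \frac{\left(3 + N\right) + 2}{2} = \frac{5 + N}{2} = \frac{5}{2} + \frac{N}{2}$)
$U{\left(y,d \right)} = \frac{7}{2} - y$ ($U{\left(y,d \right)} = \left(\frac{5}{2} + \frac{-2 + 4}{2}\right) - y = \left(\frac{5}{2} + \frac{1}{2} \cdot 2\right) - y = \left(\frac{5}{2} + 1\right) - y = \frac{7}{2} - y$)
$I{\left(J \right)} = \frac{1}{-2 + J}$
$\left(-26 + I{\left(U{\left(0,-5 \right)} \right)}\right) X{\left(7 \right)} = \left(-26 + \frac{1}{-2 + \left(\frac{7}{2} - 0\right)}\right) 7 = \left(-26 + \frac{1}{-2 + \left(\frac{7}{2} + 0\right)}\right) 7 = \left(-26 + \frac{1}{-2 + \frac{7}{2}}\right) 7 = \left(-26 + \frac{1}{\frac{3}{2}}\right) 7 = \left(-26 + \frac{2}{3}\right) 7 = \left(- \frac{76}{3}\right) 7 = - \frac{532}{3}$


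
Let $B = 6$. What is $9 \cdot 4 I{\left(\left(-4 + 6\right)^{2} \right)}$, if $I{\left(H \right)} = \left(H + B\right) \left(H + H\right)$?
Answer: $2880$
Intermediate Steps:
$I{\left(H \right)} = 2 H \left(6 + H\right)$ ($I{\left(H \right)} = \left(H + 6\right) \left(H + H\right) = \left(6 + H\right) 2 H = 2 H \left(6 + H\right)$)
$9 \cdot 4 I{\left(\left(-4 + 6\right)^{2} \right)} = 9 \cdot 4 \cdot 2 \left(-4 + 6\right)^{2} \left(6 + \left(-4 + 6\right)^{2}\right) = 36 \cdot 2 \cdot 2^{2} \left(6 + 2^{2}\right) = 36 \cdot 2 \cdot 4 \left(6 + 4\right) = 36 \cdot 2 \cdot 4 \cdot 10 = 36 \cdot 80 = 2880$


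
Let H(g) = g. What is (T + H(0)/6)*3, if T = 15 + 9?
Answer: 72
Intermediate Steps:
T = 24
(T + H(0)/6)*3 = (24 + 0/6)*3 = (24 + 0*(⅙))*3 = (24 + 0)*3 = 24*3 = 72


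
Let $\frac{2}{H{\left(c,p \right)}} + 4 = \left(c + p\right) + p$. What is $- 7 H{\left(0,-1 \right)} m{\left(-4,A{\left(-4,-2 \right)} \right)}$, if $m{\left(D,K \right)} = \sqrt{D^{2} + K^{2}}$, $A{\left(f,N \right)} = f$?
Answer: $\frac{28 \sqrt{2}}{3} \approx 13.199$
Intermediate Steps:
$H{\left(c,p \right)} = \frac{2}{-4 + c + 2 p}$ ($H{\left(c,p \right)} = \frac{2}{-4 + \left(\left(c + p\right) + p\right)} = \frac{2}{-4 + \left(c + 2 p\right)} = \frac{2}{-4 + c + 2 p}$)
$- 7 H{\left(0,-1 \right)} m{\left(-4,A{\left(-4,-2 \right)} \right)} = - 7 \frac{2}{-4 + 0 + 2 \left(-1\right)} \sqrt{\left(-4\right)^{2} + \left(-4\right)^{2}} = - 7 \frac{2}{-4 + 0 - 2} \sqrt{16 + 16} = - 7 \frac{2}{-6} \sqrt{32} = - 7 \cdot 2 \left(- \frac{1}{6}\right) 4 \sqrt{2} = \left(-7\right) \left(- \frac{1}{3}\right) 4 \sqrt{2} = \frac{7 \cdot 4 \sqrt{2}}{3} = \frac{28 \sqrt{2}}{3}$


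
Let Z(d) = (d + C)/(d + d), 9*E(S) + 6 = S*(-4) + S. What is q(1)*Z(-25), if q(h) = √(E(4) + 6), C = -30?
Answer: 11/5 ≈ 2.2000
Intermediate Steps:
E(S) = -⅔ - S/3 (E(S) = -⅔ + (S*(-4) + S)/9 = -⅔ + (-4*S + S)/9 = -⅔ + (-3*S)/9 = -⅔ - S/3)
q(h) = 2 (q(h) = √((-⅔ - ⅓*4) + 6) = √((-⅔ - 4/3) + 6) = √(-2 + 6) = √4 = 2)
Z(d) = (-30 + d)/(2*d) (Z(d) = (d - 30)/(d + d) = (-30 + d)/((2*d)) = (-30 + d)*(1/(2*d)) = (-30 + d)/(2*d))
q(1)*Z(-25) = 2*((½)*(-30 - 25)/(-25)) = 2*((½)*(-1/25)*(-55)) = 2*(11/10) = 11/5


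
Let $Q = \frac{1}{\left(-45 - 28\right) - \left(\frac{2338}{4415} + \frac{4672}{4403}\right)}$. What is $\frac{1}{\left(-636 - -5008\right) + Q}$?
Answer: $\frac{1449985979}{6339319260943} \approx 0.00022873$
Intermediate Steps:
$Q = - \frac{19439245}{1449985979}$ ($Q = \frac{1}{\left(-45 - 28\right) - \frac{30921094}{19439245}} = \frac{1}{-73 - \frac{30921094}{19439245}} = \frac{1}{- \frac{1449985979}{19439245}} = - \frac{19439245}{1449985979} \approx -0.013407$)
$\frac{1}{\left(-636 - -5008\right) + Q} = \frac{1}{\left(-636 - -5008\right) - \frac{19439245}{1449985979}} = \frac{1}{\left(-636 + 5008\right) - \frac{19439245}{1449985979}} = \frac{1}{4372 - \frac{19439245}{1449985979}} = \frac{1}{\frac{6339319260943}{1449985979}} = \frac{1449985979}{6339319260943}$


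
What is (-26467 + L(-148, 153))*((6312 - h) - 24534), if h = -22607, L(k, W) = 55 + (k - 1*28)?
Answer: -116588380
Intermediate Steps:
L(k, W) = 27 + k (L(k, W) = 55 + (k - 28) = 55 + (-28 + k) = 27 + k)
(-26467 + L(-148, 153))*((6312 - h) - 24534) = (-26467 + (27 - 148))*((6312 - 1*(-22607)) - 24534) = (-26467 - 121)*((6312 + 22607) - 24534) = -26588*(28919 - 24534) = -26588*4385 = -116588380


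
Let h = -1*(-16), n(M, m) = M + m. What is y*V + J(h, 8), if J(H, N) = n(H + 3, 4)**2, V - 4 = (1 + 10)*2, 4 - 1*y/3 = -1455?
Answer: 114331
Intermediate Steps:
y = 4377 (y = 12 - 3*(-1455) = 12 + 4365 = 4377)
V = 26 (V = 4 + (1 + 10)*2 = 4 + 11*2 = 4 + 22 = 26)
h = 16
J(H, N) = (7 + H)**2 (J(H, N) = ((H + 3) + 4)**2 = ((3 + H) + 4)**2 = (7 + H)**2)
y*V + J(h, 8) = 4377*26 + (7 + 16)**2 = 113802 + 23**2 = 113802 + 529 = 114331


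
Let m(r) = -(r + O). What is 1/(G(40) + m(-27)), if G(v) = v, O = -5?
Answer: 1/72 ≈ 0.013889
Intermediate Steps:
m(r) = 5 - r (m(r) = -(r - 5) = -(-5 + r) = 5 - r)
1/(G(40) + m(-27)) = 1/(40 + (5 - 1*(-27))) = 1/(40 + (5 + 27)) = 1/(40 + 32) = 1/72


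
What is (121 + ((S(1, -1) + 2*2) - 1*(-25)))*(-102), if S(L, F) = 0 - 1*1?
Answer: -15198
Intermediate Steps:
S(L, F) = -1 (S(L, F) = 0 - 1 = -1)
(121 + ((S(1, -1) + 2*2) - 1*(-25)))*(-102) = (121 + ((-1 + 2*2) - 1*(-25)))*(-102) = (121 + ((-1 + 4) + 25))*(-102) = (121 + (3 + 25))*(-102) = (121 + 28)*(-102) = 149*(-102) = -15198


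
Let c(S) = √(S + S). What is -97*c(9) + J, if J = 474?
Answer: 474 - 291*√2 ≈ 62.464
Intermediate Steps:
c(S) = √2*√S (c(S) = √(2*S) = √2*√S)
-97*c(9) + J = -97*√2*√9 + 474 = -97*√2*3 + 474 = -291*√2 + 474 = 474 - 291*√2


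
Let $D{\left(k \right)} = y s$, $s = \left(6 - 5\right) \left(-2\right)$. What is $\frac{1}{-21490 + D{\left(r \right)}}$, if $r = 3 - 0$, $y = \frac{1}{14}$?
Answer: $- \frac{7}{150431} \approx -4.6533 \cdot 10^{-5}$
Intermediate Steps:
$s = -2$ ($s = 1 \left(-2\right) = -2$)
$y = \frac{1}{14} \approx 0.071429$
$r = 3$ ($r = 3 + 0 = 3$)
$D{\left(k \right)} = - \frac{1}{7}$ ($D{\left(k \right)} = \frac{1}{14} \left(-2\right) = - \frac{1}{7}$)
$\frac{1}{-21490 + D{\left(r \right)}} = \frac{1}{-21490 - \frac{1}{7}} = \frac{1}{- \frac{150431}{7}} = - \frac{7}{150431}$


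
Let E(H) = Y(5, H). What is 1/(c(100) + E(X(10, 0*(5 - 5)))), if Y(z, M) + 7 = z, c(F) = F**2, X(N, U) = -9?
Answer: 1/9998 ≈ 0.00010002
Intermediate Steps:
Y(z, M) = -7 + z
E(H) = -2 (E(H) = -7 + 5 = -2)
1/(c(100) + E(X(10, 0*(5 - 5)))) = 1/(100**2 - 2) = 1/(10000 - 2) = 1/9998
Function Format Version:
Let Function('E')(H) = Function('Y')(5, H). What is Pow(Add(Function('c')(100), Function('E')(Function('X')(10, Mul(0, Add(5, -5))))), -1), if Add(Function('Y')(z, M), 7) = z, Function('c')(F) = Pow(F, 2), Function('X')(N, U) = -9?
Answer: Rational(1, 9998) ≈ 0.00010002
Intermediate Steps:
Function('Y')(z, M) = Add(-7, z)
Function('E')(H) = -2 (Function('E')(H) = Add(-7, 5) = -2)
Pow(Add(Function('c')(100), Function('E')(Function('X')(10, Mul(0, Add(5, -5))))), -1) = Pow(Add(Pow(100, 2), -2), -1) = Pow(Add(10000, -2), -1) = Pow(9998, -1) = Rational(1, 9998)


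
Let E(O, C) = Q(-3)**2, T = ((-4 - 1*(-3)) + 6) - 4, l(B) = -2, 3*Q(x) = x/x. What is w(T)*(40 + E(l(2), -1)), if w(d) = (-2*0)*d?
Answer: 0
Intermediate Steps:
Q(x) = 1/3 (Q(x) = (x/x)/3 = (1/3)*1 = 1/3)
T = 1 (T = ((-4 + 3) + 6) - 4 = (-1 + 6) - 4 = 5 - 4 = 1)
E(O, C) = 1/9 (E(O, C) = (1/3)**2 = 1/9)
w(d) = 0 (w(d) = 0*d = 0)
w(T)*(40 + E(l(2), -1)) = 0*(40 + 1/9) = 0*(361/9) = 0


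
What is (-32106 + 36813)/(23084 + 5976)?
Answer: 4707/29060 ≈ 0.16198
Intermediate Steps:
(-32106 + 36813)/(23084 + 5976) = 4707/29060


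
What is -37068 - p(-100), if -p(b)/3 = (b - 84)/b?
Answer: -926562/25 ≈ -37063.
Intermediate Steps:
p(b) = -3*(-84 + b)/b (p(b) = -3*(b - 84)/b = -3*(-84 + b)/b)
-37068 - p(-100) = -37068 - (-3 + 252/(-100)) = -37068 - (-3 + 252*(-1/100)) = -37068 - (-3 - 63/25) = -37068 - 1*(-138/25) = -37068 + 138/25 = -926562/25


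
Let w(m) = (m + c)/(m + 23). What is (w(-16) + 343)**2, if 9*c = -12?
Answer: 51136801/441 ≈ 1.1596e+5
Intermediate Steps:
c = -4/3 (c = (1/9)*(-12) = -4/3 ≈ -1.3333)
w(m) = (-4/3 + m)/(23 + m) (w(m) = (m - 4/3)/(m + 23) = (-4/3 + m)/(23 + m))
(w(-16) + 343)**2 = ((-4/3 - 16)/(23 - 16) + 343)**2 = (-52/3/7 + 343)**2 = ((1/7)*(-52/3) + 343)**2 = (-52/21 + 343)**2 = (7151/21)**2 = 51136801/441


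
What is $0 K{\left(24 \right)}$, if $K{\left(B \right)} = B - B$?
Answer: $0$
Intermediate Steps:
$K{\left(B \right)} = 0$
$0 K{\left(24 \right)} = 0 \cdot 0 = 0$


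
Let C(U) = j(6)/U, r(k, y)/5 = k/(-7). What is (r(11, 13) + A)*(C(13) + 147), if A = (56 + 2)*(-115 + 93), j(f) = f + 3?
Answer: -17255040/91 ≈ -1.8962e+5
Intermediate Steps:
r(k, y) = -5*k/7 (r(k, y) = 5*(k/(-7)) = 5*(k*(-⅐)) = 5*(-k/7) = -5*k/7)
j(f) = 3 + f
A = -1276 (A = 58*(-22) = -1276)
C(U) = 9/U (C(U) = (3 + 6)/U = 9/U)
(r(11, 13) + A)*(C(13) + 147) = (-5/7*11 - 1276)*(9/13 + 147) = (-55/7 - 1276)*(9*(1/13) + 147) = -8987*(9/13 + 147)/7 = -8987/7*1920/13 = -17255040/91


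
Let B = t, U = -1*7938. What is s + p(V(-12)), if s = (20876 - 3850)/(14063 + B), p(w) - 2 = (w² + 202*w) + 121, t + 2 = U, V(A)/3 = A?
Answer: -35820893/6123 ≈ -5850.2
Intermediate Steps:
U = -7938
V(A) = 3*A
t = -7940 (t = -2 - 7938 = -7940)
B = -7940
p(w) = 123 + w² + 202*w (p(w) = 2 + ((w² + 202*w) + 121) = 2 + (121 + w² + 202*w) = 123 + w² + 202*w)
s = 17026/6123 (s = (20876 - 3850)/(14063 - 7940) = 17026/6123 ≈ 2.7807)
s + p(V(-12)) = 17026/6123 + (123 + (3*(-12))² + 202*(3*(-12))) = 17026/6123 + (123 + (-36)² + 202*(-36)) = 17026/6123 + (123 + 1296 - 7272) = 17026/6123 - 5853 = -35820893/6123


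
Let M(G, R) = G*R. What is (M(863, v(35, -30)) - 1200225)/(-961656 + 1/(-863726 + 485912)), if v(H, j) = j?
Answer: 92648682522/72665419997 ≈ 1.2750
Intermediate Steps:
(M(863, v(35, -30)) - 1200225)/(-961656 + 1/(-863726 + 485912)) = (863*(-30) - 1200225)/(-961656 + 1/(-863726 + 485912)) = (-25890 - 1200225)/(-961656 + 1/(-377814)) = -1226115/(-961656 - 1/377814) = -1226115/(-363327099985/377814) = -1226115*(-377814/363327099985) = 92648682522/72665419997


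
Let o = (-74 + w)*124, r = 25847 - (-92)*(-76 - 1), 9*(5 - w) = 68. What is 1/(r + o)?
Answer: 9/83431 ≈ 0.00010787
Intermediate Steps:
w = -23/9 (w = 5 - ⅑*68 = 5 - 68/9 = -23/9 ≈ -2.5556)
r = 18763 (r = 25847 - (-92)*(-77) = 25847 - 1*7084 = 25847 - 7084 = 18763)
o = -85436/9 (o = (-74 - 23/9)*124 = -689/9*124 = -85436/9 ≈ -9492.9)
1/(r + o) = 1/(18763 - 85436/9) = 1/(83431/9) = 9/83431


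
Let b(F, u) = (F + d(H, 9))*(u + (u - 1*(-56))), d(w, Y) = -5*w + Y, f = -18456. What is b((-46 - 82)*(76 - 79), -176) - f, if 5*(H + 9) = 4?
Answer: -110008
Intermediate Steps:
H = -41/5 (H = -9 + (1/5)*4 = -9 + 4/5 = -41/5 ≈ -8.2000)
d(w, Y) = Y - 5*w
b(F, u) = (50 + F)*(56 + 2*u) (b(F, u) = (F + (9 - 5*(-41/5)))*(u + (u - 1*(-56))) = (F + (9 + 41))*(u + (u + 56)) = (F + 50)*(u + (56 + u)) = (50 + F)*(56 + 2*u))
b((-46 - 82)*(76 - 79), -176) - f = (2800 + 56*((-46 - 82)*(76 - 79)) + 100*(-176) + 2*((-46 - 82)*(76 - 79))*(-176)) - 1*(-18456) = (2800 + 56*(-128*(-3)) - 17600 + 2*(-128*(-3))*(-176)) + 18456 = (2800 + 56*384 - 17600 + 2*384*(-176)) + 18456 = (2800 + 21504 - 17600 - 135168) + 18456 = -128464 + 18456 = -110008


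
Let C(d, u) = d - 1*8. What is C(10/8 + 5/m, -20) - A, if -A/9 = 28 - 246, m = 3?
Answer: -23605/12 ≈ -1967.1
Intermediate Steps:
C(d, u) = -8 + d (C(d, u) = d - 8 = -8 + d)
A = 1962 (A = -9*(28 - 246) = -9*(-218) = 1962)
C(10/8 + 5/m, -20) - A = (-8 + (10/8 + 5/3)) - 1*1962 = (-8 + (10*(⅛) + 5*(⅓))) - 1962 = (-8 + (5/4 + 5/3)) - 1962 = (-8 + 35/12) - 1962 = -61/12 - 1962 = -23605/12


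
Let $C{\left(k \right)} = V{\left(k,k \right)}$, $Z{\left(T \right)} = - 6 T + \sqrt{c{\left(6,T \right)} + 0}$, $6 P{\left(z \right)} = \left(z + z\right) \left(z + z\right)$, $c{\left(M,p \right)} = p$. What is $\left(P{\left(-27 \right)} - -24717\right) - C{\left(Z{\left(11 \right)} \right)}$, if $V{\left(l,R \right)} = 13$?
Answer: $25190$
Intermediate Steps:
$P{\left(z \right)} = \frac{2 z^{2}}{3}$ ($P{\left(z \right)} = \frac{\left(z + z\right) \left(z + z\right)}{6} = \frac{2 z 2 z}{6} = \frac{4 z^{2}}{6} = \frac{2 z^{2}}{3}$)
$Z{\left(T \right)} = \sqrt{T} - 6 T$ ($Z{\left(T \right)} = - 6 T + \sqrt{T + 0} = - 6 T + \sqrt{T} = \sqrt{T} - 6 T$)
$C{\left(k \right)} = 13$
$\left(P{\left(-27 \right)} - -24717\right) - C{\left(Z{\left(11 \right)} \right)} = \left(\frac{2 \left(-27\right)^{2}}{3} - -24717\right) - 13 = \left(\frac{2}{3} \cdot 729 + 24717\right) - 13 = \left(486 + 24717\right) - 13 = 25203 - 13 = 25190$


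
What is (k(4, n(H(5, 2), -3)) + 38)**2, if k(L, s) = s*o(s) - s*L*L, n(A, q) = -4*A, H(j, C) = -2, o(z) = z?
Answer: 676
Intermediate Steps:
k(L, s) = s**2 - s*L**2 (k(L, s) = s*s - s*L*L = s**2 - L*s*L = s**2 - s*L**2)
(k(4, n(H(5, 2), -3)) + 38)**2 = ((-4*(-2))*(-4*(-2) - 1*4**2) + 38)**2 = (8*(8 - 1*16) + 38)**2 = (8*(8 - 16) + 38)**2 = (8*(-8) + 38)**2 = (-64 + 38)**2 = (-26)**2 = 676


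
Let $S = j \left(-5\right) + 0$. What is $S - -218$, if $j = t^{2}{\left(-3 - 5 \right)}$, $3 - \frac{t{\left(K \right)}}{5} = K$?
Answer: $-14907$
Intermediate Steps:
$t{\left(K \right)} = 15 - 5 K$
$j = 3025$ ($j = \left(15 - 5 \left(-3 - 5\right)\right)^{2} = \left(15 - -40\right)^{2} = \left(15 + 40\right)^{2} = 55^{2} = 3025$)
$S = -15125$ ($S = 3025 \left(-5\right) + 0 = -15125 + 0 = -15125$)
$S - -218 = -15125 - -218 = -15125 + 218 = -14907$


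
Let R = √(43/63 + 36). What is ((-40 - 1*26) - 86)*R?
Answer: -152*√16177/21 ≈ -920.60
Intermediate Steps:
R = √16177/21 (R = √(43*(1/63) + 36) = √(43/63 + 36) = √(2311/63) = √16177/21 ≈ 6.0566)
((-40 - 1*26) - 86)*R = ((-40 - 1*26) - 86)*(√16177/21) = ((-40 - 26) - 86)*(√16177/21) = (-66 - 86)*(√16177/21) = -152*√16177/21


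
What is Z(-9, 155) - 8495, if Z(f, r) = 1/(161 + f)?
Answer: -1291239/152 ≈ -8495.0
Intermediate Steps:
Z(-9, 155) - 8495 = 1/(161 - 9) - 8495 = 1/152 - 8495 = -1291239/152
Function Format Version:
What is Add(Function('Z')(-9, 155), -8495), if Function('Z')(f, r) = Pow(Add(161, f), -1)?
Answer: Rational(-1291239, 152) ≈ -8495.0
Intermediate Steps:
Add(Function('Z')(-9, 155), -8495) = Add(Pow(Add(161, -9), -1), -8495) = Add(Pow(152, -1), -8495) = Add(Rational(1, 152), -8495) = Rational(-1291239, 152)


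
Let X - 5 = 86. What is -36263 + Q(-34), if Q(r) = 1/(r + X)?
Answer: -2066990/57 ≈ -36263.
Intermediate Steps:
X = 91 (X = 5 + 86 = 91)
Q(r) = 1/(91 + r) (Q(r) = 1/(r + 91) = 1/(91 + r))
-36263 + Q(-34) = -36263 + 1/(91 - 34) = -36263 + 1/57 = -2066990/57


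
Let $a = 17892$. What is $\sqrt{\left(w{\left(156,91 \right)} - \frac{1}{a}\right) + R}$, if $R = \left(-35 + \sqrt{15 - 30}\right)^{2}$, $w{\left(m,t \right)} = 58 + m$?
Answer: $\frac{\sqrt{12662668879 - 622462680 i \sqrt{15}}}{2982} \approx 37.905 - 3.5762 i$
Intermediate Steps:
$R = \left(-35 + i \sqrt{15}\right)^{2}$ ($R = \left(-35 + \sqrt{-15}\right)^{2} = \left(-35 + i \sqrt{15}\right)^{2} \approx 1210.0 - 271.11 i$)
$\sqrt{\left(w{\left(156,91 \right)} - \frac{1}{a}\right) + R} = \sqrt{\left(\left(58 + 156\right) - \frac{1}{17892}\right) + \left(35 - i \sqrt{15}\right)^{2}} = \sqrt{\left(214 - \frac{1}{17892}\right) + \left(35 - i \sqrt{15}\right)^{2}} = \sqrt{\frac{3828887}{17892} + \left(35 - i \sqrt{15}\right)^{2}}$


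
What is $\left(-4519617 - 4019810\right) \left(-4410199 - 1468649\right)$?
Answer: $50201993340096$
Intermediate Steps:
$\left(-4519617 - 4019810\right) \left(-4410199 - 1468649\right) = - 8539427 \left(-4410199 - 1468649\right) = \left(-8539427\right) \left(-5878848\right) = 50201993340096$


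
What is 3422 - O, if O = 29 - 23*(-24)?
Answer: 2841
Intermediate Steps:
O = 581 (O = 29 + 552 = 581)
3422 - O = 3422 - 1*581 = 3422 - 581 = 2841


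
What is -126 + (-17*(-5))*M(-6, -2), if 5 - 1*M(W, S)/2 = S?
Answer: 1064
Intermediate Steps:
M(W, S) = 10 - 2*S
-126 + (-17*(-5))*M(-6, -2) = -126 + (-17*(-5))*(10 - 2*(-2)) = -126 + 85*(10 + 4) = -126 + 85*14 = -126 + 1190 = 1064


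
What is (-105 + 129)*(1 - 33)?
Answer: -768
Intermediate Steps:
(-105 + 129)*(1 - 33) = 24*(-32) = -768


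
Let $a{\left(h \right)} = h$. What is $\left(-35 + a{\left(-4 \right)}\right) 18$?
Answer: $-702$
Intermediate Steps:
$\left(-35 + a{\left(-4 \right)}\right) 18 = \left(-35 - 4\right) 18 = \left(-39\right) 18 = -702$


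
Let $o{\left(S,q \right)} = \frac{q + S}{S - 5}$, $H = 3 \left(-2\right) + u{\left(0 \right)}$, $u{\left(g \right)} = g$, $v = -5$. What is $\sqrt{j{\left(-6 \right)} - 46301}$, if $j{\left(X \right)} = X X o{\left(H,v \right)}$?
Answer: $i \sqrt{46265} \approx 215.09 i$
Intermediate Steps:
$H = -6$ ($H = 3 \left(-2\right) + 0 = -6 + 0 = -6$)
$o{\left(S,q \right)} = \frac{S + q}{-5 + S}$
$j{\left(X \right)} = X^{2}$ ($j{\left(X \right)} = X X \frac{-6 - 5}{-5 - 6} = X^{2} \frac{1}{-11} \left(-11\right) = X^{2} \left(\left(- \frac{1}{11}\right) \left(-11\right)\right) = X^{2} \cdot 1 = X^{2}$)
$\sqrt{j{\left(-6 \right)} - 46301} = \sqrt{\left(-6\right)^{2} - 46301} = \sqrt{36 - 46301} = \sqrt{-46265} = i \sqrt{46265}$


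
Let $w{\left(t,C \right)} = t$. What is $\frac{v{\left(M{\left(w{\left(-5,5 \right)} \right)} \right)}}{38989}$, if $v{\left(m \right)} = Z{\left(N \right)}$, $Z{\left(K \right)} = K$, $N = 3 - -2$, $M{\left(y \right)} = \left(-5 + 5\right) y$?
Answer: $\frac{5}{38989} \approx 0.00012824$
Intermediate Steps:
$M{\left(y \right)} = 0$ ($M{\left(y \right)} = 0 y = 0$)
$N = 5$ ($N = 3 + 2 = 5$)
$v{\left(m \right)} = 5$
$\frac{v{\left(M{\left(w{\left(-5,5 \right)} \right)} \right)}}{38989} = \frac{5}{38989}$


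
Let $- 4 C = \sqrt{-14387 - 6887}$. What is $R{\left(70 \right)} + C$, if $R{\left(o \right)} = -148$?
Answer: $-148 - \frac{i \sqrt{21274}}{4} \approx -148.0 - 36.464 i$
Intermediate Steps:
$C = - \frac{i \sqrt{21274}}{4}$ ($C = - \frac{\sqrt{-14387 - 6887}}{4} = - \frac{\sqrt{-21274}}{4} = - \frac{i \sqrt{21274}}{4} \approx - 36.464 i$)
$R{\left(70 \right)} + C = -148 - \frac{i \sqrt{21274}}{4}$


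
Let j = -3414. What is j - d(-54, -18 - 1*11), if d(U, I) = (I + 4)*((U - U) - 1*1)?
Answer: -3439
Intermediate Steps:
d(U, I) = -4 - I (d(U, I) = (4 + I)*(0 - 1) = (4 + I)*(-1) = -4 - I)
j - d(-54, -18 - 1*11) = -3414 - (-4 - (-18 - 1*11)) = -3414 - (-4 - (-18 - 11)) = -3414 - (-4 - 1*(-29)) = -3414 - (-4 + 29) = -3414 - 1*25 = -3414 - 25 = -3439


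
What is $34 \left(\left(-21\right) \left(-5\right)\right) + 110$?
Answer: $3680$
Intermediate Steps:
$34 \left(\left(-21\right) \left(-5\right)\right) + 110 = 34 \cdot 105 + 110 = 3570 + 110 = 3680$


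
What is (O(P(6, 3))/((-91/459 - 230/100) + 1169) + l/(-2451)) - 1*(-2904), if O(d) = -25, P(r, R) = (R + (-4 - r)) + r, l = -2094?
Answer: 12706949116888/4374416531 ≈ 2904.8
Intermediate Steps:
P(r, R) = -4 + R (P(r, R) = (-4 + R - r) + r = -4 + R)
(O(P(6, 3))/((-91/459 - 230/100) + 1169) + l/(-2451)) - 1*(-2904) = (-25/((-91/459 - 230/100) + 1169) - 2094/(-2451)) - 1*(-2904) = (-25/((-91*1/459 - 230*1/100) + 1169) - 2094*(-1/2451)) + 2904 = (-25/((-91/459 - 23/10) + 1169) + 698/817) + 2904 = (-25/(-11467/4590 + 1169) + 698/817) + 2904 = (-25/5354243/4590 + 698/817) + 2904 = (-25*4590/5354243 + 698/817) + 2904 = (-114750/5354243 + 698/817) + 2904 = 3643510864/4374416531 + 2904 = 12706949116888/4374416531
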